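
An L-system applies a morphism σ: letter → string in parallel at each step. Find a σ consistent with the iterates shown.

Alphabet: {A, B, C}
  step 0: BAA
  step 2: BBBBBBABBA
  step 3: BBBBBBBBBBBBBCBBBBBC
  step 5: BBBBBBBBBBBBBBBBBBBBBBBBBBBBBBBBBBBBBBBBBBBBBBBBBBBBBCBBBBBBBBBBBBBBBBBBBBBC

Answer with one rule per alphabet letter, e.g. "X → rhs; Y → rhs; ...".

  step 2 ⇒ step 3: BBBBBBABBA ⇒ BB·BB·BB·BB·BB·BB·BC·BB·BB·BC
    A ↦ BC
    B ↦ BB
    C ↦ A  (constrained at step 3)

A->BC, B->BB, C->A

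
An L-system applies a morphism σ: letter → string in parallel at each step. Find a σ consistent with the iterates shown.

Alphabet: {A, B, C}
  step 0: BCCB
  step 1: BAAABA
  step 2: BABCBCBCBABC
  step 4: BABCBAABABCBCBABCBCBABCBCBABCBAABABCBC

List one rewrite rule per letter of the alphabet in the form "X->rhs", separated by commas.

A->BC, B->BA, C->A

  step 1 ⇒ step 2: BAAABA ⇒ BA·BC·BC·BC·BA·BC
    A ↦ BC
    B ↦ BA
  step 0 ⇒ step 1: BCCB ⇒ BA·A·A·BA
    C ↦ A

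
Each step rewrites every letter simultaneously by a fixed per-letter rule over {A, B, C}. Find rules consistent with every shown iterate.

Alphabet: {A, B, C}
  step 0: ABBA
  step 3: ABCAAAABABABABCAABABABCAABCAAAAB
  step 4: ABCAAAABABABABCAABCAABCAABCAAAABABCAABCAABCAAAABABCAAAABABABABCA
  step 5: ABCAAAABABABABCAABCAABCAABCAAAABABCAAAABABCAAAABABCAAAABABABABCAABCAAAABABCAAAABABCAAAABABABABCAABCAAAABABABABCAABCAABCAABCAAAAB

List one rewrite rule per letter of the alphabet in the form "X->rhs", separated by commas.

A->AB, B->CA, C->AA

  step 4 ⇒ step 5: ABCAAAABABABABCAABCAABCAABCAAAABABCAABCAABCAAAABABCAAAABABABABCA ⇒ AB·CA·AA·AB·AB·AB·AB·CA·AB·CA·AB·CA·AB·CA·AA·AB·AB·CA·AA·AB·AB·CA·AA·AB·AB·CA·AA·AB·AB·AB·AB·CA·AB·CA·AA·AB·AB·CA·AA·AB·AB·CA·AA·AB·AB·AB·AB·CA·AB·CA·AA·AB·AB·AB·AB·CA·AB·CA·AB·CA·AB·CA·AA·AB
    A ↦ AB
    B ↦ CA
    C ↦ AA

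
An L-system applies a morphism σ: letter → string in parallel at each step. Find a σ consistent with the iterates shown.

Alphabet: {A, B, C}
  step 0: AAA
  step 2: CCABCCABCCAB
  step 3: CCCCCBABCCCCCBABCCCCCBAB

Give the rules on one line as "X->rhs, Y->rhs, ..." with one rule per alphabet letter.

A->CB, B->AB, C->CC

  step 2 ⇒ step 3: CCABCCABCCAB ⇒ CC·CC·CB·AB·CC·CC·CB·AB·CC·CC·CB·AB
    A ↦ CB
    B ↦ AB
    C ↦ CC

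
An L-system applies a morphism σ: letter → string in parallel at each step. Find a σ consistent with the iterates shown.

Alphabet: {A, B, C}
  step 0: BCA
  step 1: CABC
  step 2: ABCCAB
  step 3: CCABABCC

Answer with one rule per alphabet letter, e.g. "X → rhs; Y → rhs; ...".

A->C, B->C, C->AB

  step 2 ⇒ step 3: ABCCAB ⇒ C·C·AB·AB·C·C
    A ↦ C
    B ↦ C
    C ↦ AB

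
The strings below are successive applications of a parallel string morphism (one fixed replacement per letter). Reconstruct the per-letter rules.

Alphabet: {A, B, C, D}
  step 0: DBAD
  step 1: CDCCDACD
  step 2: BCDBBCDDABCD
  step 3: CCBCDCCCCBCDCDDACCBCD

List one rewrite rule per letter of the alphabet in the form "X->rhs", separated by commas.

A->DA, B->CC, C->B, D->CD

  step 2 ⇒ step 3: BCDBBCDDABCD ⇒ CC·B·CD·CC·CC·B·CD·CD·DA·CC·B·CD
    A ↦ DA
    B ↦ CC
    C ↦ B
    D ↦ CD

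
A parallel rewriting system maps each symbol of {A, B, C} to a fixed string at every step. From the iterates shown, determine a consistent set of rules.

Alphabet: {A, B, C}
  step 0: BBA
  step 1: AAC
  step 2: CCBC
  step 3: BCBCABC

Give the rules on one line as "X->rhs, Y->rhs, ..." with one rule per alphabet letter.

A->C, B->A, C->BC

  step 2 ⇒ step 3: CCBC ⇒ BC·BC·A·BC
    B ↦ A
    C ↦ BC
  step 0 ⇒ step 1: BBA ⇒ A·A·C
    A ↦ C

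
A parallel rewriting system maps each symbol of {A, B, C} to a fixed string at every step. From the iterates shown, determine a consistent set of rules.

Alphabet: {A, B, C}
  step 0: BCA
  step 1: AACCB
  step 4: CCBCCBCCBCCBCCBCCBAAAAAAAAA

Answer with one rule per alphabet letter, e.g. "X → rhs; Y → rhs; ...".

A->CCB, B->A, C->A

  step 0 ⇒ step 1: BCA ⇒ A·A·CCB
    A ↦ CCB
    B ↦ A
    C ↦ A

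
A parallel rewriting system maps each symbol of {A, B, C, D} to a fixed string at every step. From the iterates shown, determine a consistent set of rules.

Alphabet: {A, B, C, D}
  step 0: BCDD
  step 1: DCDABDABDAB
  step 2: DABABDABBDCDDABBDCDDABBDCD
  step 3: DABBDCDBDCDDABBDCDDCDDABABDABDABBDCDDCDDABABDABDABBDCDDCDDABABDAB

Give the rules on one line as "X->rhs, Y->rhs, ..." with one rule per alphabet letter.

  step 2 ⇒ step 3: DABABDABBDCDDABBDCDDABBDCD ⇒ DAB·B·DCD·B·DCD·DAB·B·DCD·DCD·DAB·AB·DAB·DAB·B·DCD·DCD·DAB·AB·DAB·DAB·B·DCD·DCD·DAB·AB·DAB
    A ↦ B
    B ↦ DCD
    C ↦ AB
    D ↦ DAB

A->B, B->DCD, C->AB, D->DAB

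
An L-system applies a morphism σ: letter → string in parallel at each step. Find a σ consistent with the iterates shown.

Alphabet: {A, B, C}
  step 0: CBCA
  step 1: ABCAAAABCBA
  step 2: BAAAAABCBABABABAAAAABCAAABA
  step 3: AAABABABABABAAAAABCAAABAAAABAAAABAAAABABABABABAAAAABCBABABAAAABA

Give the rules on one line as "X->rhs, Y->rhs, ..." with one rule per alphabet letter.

  step 2 ⇒ step 3: BAAAAABCBABABABAAAAABCAAABA ⇒ AAA·BA·BA·BA·BA·BA·AAA·ABC·AAA·BA·AAA·BA·AAA·BA·AAA·BA·BA·BA·BA·BA·AAA·ABC·BA·BA·BA·AAA·BA
    A ↦ BA
    B ↦ AAA
    C ↦ ABC

A->BA, B->AAA, C->ABC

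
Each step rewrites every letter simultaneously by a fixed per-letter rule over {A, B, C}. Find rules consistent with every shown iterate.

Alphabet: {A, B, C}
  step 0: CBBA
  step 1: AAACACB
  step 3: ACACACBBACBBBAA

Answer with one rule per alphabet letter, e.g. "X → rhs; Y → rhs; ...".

A->B, B->AC, C->AA

  step 0 ⇒ step 1: CBBA ⇒ AA·AC·AC·B
    A ↦ B
    B ↦ AC
    C ↦ AA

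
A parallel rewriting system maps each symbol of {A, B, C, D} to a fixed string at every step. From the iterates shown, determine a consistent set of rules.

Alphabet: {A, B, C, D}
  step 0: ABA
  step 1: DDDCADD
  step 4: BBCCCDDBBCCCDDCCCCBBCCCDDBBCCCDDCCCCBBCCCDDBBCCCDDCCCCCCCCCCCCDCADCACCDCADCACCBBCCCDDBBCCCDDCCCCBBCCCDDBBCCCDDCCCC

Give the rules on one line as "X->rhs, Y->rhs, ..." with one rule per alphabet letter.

  step 0 ⇒ step 1: ABA ⇒ DD·DCA·DD
    A ↦ DD
    B ↦ DCA
    C ↦ CC  (constrained at step 1)
    D ↦ BBC  (constrained at step 1)

A->DD, B->DCA, C->CC, D->BBC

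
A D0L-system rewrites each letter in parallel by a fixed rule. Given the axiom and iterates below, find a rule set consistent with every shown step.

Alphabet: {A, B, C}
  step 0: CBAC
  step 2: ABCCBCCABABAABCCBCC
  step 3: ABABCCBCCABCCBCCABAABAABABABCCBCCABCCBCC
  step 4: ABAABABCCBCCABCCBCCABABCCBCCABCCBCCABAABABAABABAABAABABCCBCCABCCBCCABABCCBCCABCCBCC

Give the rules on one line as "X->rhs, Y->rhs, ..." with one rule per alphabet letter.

  step 3 ⇒ step 4: ABABCCBCCABCCBCCABAABAABABABCCBCCABCCBCC ⇒ AB·A·AB·A·BCC·BCC·A·BCC·BCC·AB·A·BCC·BCC·A·BCC·BCC·AB·A·AB·AB·A·AB·AB·A·AB·A·AB·A·BCC·BCC·A·BCC·BCC·AB·A·BCC·BCC·A·BCC·BCC
    A ↦ AB
    B ↦ A
    C ↦ BCC

A->AB, B->A, C->BCC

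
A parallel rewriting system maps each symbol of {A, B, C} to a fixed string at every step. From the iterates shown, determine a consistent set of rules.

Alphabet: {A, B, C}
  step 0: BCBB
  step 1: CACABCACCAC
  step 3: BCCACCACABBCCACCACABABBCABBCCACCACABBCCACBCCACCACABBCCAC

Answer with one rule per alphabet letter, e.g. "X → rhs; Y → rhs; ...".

  step 0 ⇒ step 1: BCBB ⇒ CAC·AB·CAC·CAC
    B ↦ CAC
    C ↦ AB
    A ↦ BC  (constrained at step 1)

A->BC, B->CAC, C->AB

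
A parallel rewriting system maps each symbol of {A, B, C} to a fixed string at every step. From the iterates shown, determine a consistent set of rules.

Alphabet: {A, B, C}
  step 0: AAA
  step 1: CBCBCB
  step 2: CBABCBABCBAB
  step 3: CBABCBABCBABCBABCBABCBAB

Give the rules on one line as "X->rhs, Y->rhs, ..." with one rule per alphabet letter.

  step 2 ⇒ step 3: CBABCBABCBAB ⇒ CB·AB·CB·AB·CB·AB·CB·AB·CB·AB·CB·AB
    A ↦ CB
    B ↦ AB
    C ↦ CB

A->CB, B->AB, C->CB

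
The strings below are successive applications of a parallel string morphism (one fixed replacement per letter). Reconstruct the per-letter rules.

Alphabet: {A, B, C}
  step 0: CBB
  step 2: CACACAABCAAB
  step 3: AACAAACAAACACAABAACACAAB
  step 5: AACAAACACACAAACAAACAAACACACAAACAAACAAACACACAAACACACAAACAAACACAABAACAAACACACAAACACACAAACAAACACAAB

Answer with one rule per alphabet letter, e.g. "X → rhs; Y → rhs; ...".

A->CA, B->AB, C->AA

  step 2 ⇒ step 3: CACACAABCAAB ⇒ AA·CA·AA·CA·AA·CA·CA·AB·AA·CA·CA·AB
    A ↦ CA
    B ↦ AB
    C ↦ AA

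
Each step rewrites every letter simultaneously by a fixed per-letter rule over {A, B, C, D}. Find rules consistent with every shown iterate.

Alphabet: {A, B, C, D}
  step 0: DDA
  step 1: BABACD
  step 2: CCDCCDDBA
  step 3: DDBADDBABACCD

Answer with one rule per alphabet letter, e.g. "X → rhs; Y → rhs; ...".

A->CD, B->C, C->D, D->BA

  step 2 ⇒ step 3: CCDCCDDBA ⇒ D·D·BA·D·D·BA·BA·C·CD
    A ↦ CD
    B ↦ C
    C ↦ D
    D ↦ BA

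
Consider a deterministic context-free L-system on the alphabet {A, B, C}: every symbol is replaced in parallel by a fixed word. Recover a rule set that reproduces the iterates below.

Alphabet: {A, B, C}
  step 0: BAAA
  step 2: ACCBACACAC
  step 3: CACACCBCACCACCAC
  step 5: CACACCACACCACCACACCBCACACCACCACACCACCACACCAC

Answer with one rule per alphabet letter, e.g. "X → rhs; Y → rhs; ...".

A->C, B->CB, C->AC

  step 2 ⇒ step 3: ACCBACACAC ⇒ C·AC·AC·CB·C·AC·C·AC·C·AC
    A ↦ C
    B ↦ CB
    C ↦ AC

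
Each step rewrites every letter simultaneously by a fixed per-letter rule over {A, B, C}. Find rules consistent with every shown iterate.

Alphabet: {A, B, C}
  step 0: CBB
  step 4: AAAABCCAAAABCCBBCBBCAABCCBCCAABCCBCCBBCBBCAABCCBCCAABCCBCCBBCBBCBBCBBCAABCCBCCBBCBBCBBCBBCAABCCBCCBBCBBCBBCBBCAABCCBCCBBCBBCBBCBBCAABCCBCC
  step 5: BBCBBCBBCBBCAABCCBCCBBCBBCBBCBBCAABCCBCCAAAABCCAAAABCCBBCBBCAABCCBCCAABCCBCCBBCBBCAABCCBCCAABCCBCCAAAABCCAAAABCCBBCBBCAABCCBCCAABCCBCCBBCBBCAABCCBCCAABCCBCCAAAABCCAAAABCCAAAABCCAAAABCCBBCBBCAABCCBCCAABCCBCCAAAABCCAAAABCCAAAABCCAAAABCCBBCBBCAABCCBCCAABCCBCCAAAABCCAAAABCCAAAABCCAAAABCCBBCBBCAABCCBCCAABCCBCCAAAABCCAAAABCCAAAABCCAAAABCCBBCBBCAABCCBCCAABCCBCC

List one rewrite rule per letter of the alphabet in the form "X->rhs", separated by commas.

A->BBC, B->AA, C->BCC

  step 4 ⇒ step 5: AAAABCCAAAABCCBBCBBCAABCCBCCAABCCBCCBBCBBCAABCCBCCAABCCBCCBBCBBCBBCBBCAABCCBCCBBCBBCBBCBBCAABCCBCCBBCBBCBBCBBCAABCCBCCBBCBBCBBCBBCAABCCBCC ⇒ BBC·BBC·BBC·BBC·AA·BCC·BCC·BBC·BBC·BBC·BBC·AA·BCC·BCC·AA·AA·BCC·AA·AA·BCC·BBC·BBC·AA·BCC·BCC·AA·BCC·BCC·BBC·BBC·AA·BCC·BCC·AA·BCC·BCC·AA·AA·BCC·AA·AA·BCC·BBC·BBC·AA·BCC·BCC·AA·BCC·BCC·BBC·BBC·AA·BCC·BCC·AA·BCC·BCC·AA·AA·BCC·AA·AA·BCC·AA·AA·BCC·AA·AA·BCC·BBC·BBC·AA·BCC·BCC·AA·BCC·BCC·AA·AA·BCC·AA·AA·BCC·AA·AA·BCC·AA·AA·BCC·BBC·BBC·AA·BCC·BCC·AA·BCC·BCC·AA·AA·BCC·AA·AA·BCC·AA·AA·BCC·AA·AA·BCC·BBC·BBC·AA·BCC·BCC·AA·BCC·BCC·AA·AA·BCC·AA·AA·BCC·AA·AA·BCC·AA·AA·BCC·BBC·BBC·AA·BCC·BCC·AA·BCC·BCC
    A ↦ BBC
    B ↦ AA
    C ↦ BCC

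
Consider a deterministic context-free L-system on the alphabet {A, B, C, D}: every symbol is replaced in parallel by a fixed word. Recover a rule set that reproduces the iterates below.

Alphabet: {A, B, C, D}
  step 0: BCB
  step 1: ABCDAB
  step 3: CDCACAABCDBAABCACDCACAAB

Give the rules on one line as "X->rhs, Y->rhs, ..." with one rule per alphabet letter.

  step 0 ⇒ step 1: BCB ⇒ AB·CD·AB
    B ↦ AB
    C ↦ CD
    A ↦ CA  (constrained at step 1)
    D ↦ BA  (constrained at step 1)

A->CA, B->AB, C->CD, D->BA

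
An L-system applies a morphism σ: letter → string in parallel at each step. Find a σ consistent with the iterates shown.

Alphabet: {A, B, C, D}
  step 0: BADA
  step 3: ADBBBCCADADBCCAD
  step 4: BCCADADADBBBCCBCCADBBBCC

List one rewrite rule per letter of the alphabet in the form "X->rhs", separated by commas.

A->BC, B->AD, C->B, D->C

  step 3 ⇒ step 4: ADBBBCCADADBCCAD ⇒ BC·C·AD·AD·AD·B·B·BC·C·BC·C·AD·B·B·BC·C
    A ↦ BC
    B ↦ AD
    C ↦ B
    D ↦ C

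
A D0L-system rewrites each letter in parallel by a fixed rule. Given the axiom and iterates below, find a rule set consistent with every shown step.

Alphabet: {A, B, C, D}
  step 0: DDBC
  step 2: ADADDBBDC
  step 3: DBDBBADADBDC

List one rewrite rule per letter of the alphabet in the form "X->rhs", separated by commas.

  step 2 ⇒ step 3: ADADDBBDC ⇒ D·B·D·B·B·AD·AD·B·DC
    A ↦ D
    B ↦ AD
    C ↦ DC
    D ↦ B

A->D, B->AD, C->DC, D->B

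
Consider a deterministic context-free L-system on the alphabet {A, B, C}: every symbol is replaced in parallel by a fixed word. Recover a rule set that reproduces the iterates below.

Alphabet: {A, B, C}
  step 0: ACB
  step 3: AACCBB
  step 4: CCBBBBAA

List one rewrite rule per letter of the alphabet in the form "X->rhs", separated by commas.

  step 3 ⇒ step 4: AACCBB ⇒ C·C·BB·BB·A·A
    A ↦ C
    B ↦ A
    C ↦ BB

A->C, B->A, C->BB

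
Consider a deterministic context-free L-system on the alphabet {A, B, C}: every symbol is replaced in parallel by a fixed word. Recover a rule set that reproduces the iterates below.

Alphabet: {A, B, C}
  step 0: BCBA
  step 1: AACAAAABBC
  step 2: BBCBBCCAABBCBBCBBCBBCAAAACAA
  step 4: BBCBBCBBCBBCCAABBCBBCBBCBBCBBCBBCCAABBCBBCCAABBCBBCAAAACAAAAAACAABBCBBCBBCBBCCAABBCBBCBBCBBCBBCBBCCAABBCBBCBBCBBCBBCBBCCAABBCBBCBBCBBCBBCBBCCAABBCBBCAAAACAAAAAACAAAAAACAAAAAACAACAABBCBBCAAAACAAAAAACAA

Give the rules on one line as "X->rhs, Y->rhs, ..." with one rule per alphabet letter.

  step 1 ⇒ step 2: AACAAAABBC ⇒ BBC·BBC·CAA·BBC·BBC·BBC·BBC·AA·AA·CAA
    A ↦ BBC
    B ↦ AA
    C ↦ CAA

A->BBC, B->AA, C->CAA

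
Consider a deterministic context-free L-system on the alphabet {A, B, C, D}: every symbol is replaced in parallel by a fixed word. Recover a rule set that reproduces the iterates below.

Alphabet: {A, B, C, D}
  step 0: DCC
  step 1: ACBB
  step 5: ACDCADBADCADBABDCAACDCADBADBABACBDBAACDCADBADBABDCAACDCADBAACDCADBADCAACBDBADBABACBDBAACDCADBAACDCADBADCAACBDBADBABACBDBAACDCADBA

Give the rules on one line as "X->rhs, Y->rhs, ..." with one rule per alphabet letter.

A->DBA, B->DCA, C->B, D->AC

  step 0 ⇒ step 1: DCC ⇒ AC·B·B
    C ↦ B
    D ↦ AC
    A ↦ DBA  (constrained at step 1)
    B ↦ DCA  (constrained at step 1)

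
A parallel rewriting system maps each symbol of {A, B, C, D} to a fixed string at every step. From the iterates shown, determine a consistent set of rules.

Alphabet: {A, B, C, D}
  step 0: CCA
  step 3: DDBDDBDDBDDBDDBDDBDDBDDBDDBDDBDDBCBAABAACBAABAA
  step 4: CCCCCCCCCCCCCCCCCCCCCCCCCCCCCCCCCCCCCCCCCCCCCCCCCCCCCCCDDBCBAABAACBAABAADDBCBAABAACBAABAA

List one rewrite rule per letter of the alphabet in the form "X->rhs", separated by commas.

A->BAA, B->C, C->DDB, D->CC

  step 3 ⇒ step 4: DDBDDBDDBDDBDDBDDBDDBDDBDDBDDBDDBCBAABAACBAABAA ⇒ CC·CC·C·CC·CC·C·CC·CC·C·CC·CC·C·CC·CC·C·CC·CC·C·CC·CC·C·CC·CC·C·CC·CC·C·CC·CC·C·CC·CC·C·DDB·C·BAA·BAA·C·BAA·BAA·DDB·C·BAA·BAA·C·BAA·BAA
    A ↦ BAA
    B ↦ C
    C ↦ DDB
    D ↦ CC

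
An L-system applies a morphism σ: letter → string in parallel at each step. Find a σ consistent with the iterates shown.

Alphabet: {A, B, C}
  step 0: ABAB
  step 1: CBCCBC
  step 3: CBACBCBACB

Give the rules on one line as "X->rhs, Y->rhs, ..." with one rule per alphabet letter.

A->CB, B->C, C->A

  step 0 ⇒ step 1: ABAB ⇒ CB·C·CB·C
    A ↦ CB
    B ↦ C
    C ↦ A  (constrained at step 1)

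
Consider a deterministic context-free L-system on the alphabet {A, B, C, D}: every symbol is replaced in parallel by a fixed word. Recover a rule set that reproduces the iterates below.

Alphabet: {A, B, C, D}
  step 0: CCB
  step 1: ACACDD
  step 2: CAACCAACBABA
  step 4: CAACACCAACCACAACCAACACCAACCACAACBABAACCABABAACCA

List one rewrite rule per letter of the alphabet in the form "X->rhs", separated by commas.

  step 1 ⇒ step 2: ACACDD ⇒ CA·AC·CA·AC·BA·BA
    A ↦ CA
    C ↦ AC
    D ↦ BA
  step 0 ⇒ step 1: CCB ⇒ AC·AC·DD
    B ↦ DD

A->CA, B->DD, C->AC, D->BA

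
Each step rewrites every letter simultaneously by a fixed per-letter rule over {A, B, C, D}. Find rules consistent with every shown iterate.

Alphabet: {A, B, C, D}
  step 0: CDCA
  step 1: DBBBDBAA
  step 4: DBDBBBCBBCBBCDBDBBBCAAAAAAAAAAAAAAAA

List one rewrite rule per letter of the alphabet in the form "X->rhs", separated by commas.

  step 0 ⇒ step 1: CDCA ⇒ DB·BB·DB·AA
    A ↦ AA
    C ↦ DB
    D ↦ BB
    B ↦ C  (constrained at step 1)

A->AA, B->C, C->DB, D->BB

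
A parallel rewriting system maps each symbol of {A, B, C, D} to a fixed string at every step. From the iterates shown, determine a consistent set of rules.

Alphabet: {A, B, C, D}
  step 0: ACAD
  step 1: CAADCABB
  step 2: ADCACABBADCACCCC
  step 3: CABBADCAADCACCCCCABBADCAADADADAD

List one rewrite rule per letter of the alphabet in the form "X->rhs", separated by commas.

A->CA, B->CC, C->AD, D->BB

  step 2 ⇒ step 3: ADCACABBADCACCCC ⇒ CA·BB·AD·CA·AD·CA·CC·CC·CA·BB·AD·CA·AD·AD·AD·AD
    A ↦ CA
    B ↦ CC
    C ↦ AD
    D ↦ BB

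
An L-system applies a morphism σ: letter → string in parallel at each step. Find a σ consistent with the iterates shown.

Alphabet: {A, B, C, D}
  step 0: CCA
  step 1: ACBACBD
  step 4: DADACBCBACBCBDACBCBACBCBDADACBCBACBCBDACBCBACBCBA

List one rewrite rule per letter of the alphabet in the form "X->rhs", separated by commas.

  step 0 ⇒ step 1: CCA ⇒ ACB·ACB·D
    A ↦ D
    C ↦ ACB
    B ↦ CB  (constrained at step 1)
    D ↦ A  (constrained at step 1)

A->D, B->CB, C->ACB, D->A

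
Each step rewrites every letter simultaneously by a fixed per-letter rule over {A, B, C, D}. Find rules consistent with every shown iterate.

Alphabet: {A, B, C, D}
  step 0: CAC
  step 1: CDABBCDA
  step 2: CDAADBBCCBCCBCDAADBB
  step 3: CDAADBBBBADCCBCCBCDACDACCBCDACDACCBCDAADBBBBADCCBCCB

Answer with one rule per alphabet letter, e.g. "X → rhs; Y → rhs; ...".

A->BB, B->CCB, C->CDA, D->AD

  step 2 ⇒ step 3: CDAADBBCCBCCBCDAADBB ⇒ CDA·AD·BB·BB·AD·CCB·CCB·CDA·CDA·CCB·CDA·CDA·CCB·CDA·AD·BB·BB·AD·CCB·CCB
    A ↦ BB
    B ↦ CCB
    C ↦ CDA
    D ↦ AD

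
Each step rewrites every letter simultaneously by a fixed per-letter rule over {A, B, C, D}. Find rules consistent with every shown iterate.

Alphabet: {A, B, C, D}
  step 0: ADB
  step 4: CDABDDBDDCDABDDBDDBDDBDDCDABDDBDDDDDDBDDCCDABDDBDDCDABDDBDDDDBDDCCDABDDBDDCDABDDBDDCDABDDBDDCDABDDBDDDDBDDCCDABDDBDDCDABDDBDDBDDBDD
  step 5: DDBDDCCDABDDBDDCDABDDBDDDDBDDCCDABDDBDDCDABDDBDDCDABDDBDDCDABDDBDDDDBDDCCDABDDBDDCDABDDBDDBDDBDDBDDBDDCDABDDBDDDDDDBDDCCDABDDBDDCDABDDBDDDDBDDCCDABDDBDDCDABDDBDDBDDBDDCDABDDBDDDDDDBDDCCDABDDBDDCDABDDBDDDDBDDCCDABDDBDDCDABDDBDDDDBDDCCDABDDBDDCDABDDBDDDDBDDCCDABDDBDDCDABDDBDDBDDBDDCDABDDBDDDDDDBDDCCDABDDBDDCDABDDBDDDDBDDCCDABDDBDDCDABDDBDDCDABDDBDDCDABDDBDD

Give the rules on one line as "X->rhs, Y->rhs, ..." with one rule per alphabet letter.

A->C, B->CDA, C->DD, D->BDD

  step 4 ⇒ step 5: CDABDDBDDCDABDDBDDBDDBDDCDABDDBDDDDDDBDDCCDABDDBDDCDABDDBDDDDBDDCCDABDDBDDCDABDDBDDCDABDDBDDCDABDDBDDDDBDDCCDABDDBDDCDABDDBDDBDDBDD ⇒ DD·BDD·C·CDA·BDD·BDD·CDA·BDD·BDD·DD·BDD·C·CDA·BDD·BDD·CDA·BDD·BDD·CDA·BDD·BDD·CDA·BDD·BDD·DD·BDD·C·CDA·BDD·BDD·CDA·BDD·BDD·BDD·BDD·BDD·BDD·CDA·BDD·BDD·DD·DD·BDD·C·CDA·BDD·BDD·CDA·BDD·BDD·DD·BDD·C·CDA·BDD·BDD·CDA·BDD·BDD·BDD·BDD·CDA·BDD·BDD·DD·DD·BDD·C·CDA·BDD·BDD·CDA·BDD·BDD·DD·BDD·C·CDA·BDD·BDD·CDA·BDD·BDD·DD·BDD·C·CDA·BDD·BDD·CDA·BDD·BDD·DD·BDD·C·CDA·BDD·BDD·CDA·BDD·BDD·BDD·BDD·CDA·BDD·BDD·DD·DD·BDD·C·CDA·BDD·BDD·CDA·BDD·BDD·DD·BDD·C·CDA·BDD·BDD·CDA·BDD·BDD·CDA·BDD·BDD·CDA·BDD·BDD
    A ↦ C
    B ↦ CDA
    C ↦ DD
    D ↦ BDD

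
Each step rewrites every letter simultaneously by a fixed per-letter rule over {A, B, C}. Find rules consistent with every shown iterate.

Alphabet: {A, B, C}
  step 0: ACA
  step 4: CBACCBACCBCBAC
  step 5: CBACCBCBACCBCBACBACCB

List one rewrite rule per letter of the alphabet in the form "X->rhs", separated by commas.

  step 4 ⇒ step 5: CBACCBACCBCBAC ⇒ CB·A·C·CB·CB·A·C·CB·CB·A·CB·A·C·CB
    A ↦ C
    B ↦ A
    C ↦ CB

A->C, B->A, C->CB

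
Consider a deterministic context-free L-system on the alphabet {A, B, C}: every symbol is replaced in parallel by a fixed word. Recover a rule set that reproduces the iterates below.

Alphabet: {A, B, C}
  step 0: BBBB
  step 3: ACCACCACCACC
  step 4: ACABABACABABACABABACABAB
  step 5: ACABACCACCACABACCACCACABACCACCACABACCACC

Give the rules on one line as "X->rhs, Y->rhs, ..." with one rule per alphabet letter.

  step 4 ⇒ step 5: ACABABACABABACABABACABAB ⇒ AC·AB·AC·C·AC·C·AC·AB·AC·C·AC·C·AC·AB·AC·C·AC·C·AC·AB·AC·C·AC·C
    A ↦ AC
    B ↦ C
    C ↦ AB

A->AC, B->C, C->AB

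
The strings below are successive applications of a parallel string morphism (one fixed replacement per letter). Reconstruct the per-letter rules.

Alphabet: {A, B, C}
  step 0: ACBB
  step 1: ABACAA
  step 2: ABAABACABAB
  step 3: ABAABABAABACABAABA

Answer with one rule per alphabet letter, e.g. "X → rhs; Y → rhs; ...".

A->AB, B->A, C->AC

  step 2 ⇒ step 3: ABAABACABAB ⇒ AB·A·AB·AB·A·AB·AC·AB·A·AB·A
    A ↦ AB
    B ↦ A
    C ↦ AC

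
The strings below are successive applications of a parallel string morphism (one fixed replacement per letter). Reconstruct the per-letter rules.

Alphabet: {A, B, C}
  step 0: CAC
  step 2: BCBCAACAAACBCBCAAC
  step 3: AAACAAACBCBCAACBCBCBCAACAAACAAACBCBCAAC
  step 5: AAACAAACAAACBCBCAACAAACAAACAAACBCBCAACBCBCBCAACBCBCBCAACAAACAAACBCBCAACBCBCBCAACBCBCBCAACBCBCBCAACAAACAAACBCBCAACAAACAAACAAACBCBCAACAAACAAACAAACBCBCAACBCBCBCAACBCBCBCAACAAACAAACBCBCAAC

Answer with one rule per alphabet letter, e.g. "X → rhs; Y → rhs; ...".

A->BC, B->A, C->AAC

  step 2 ⇒ step 3: BCBCAACAAACBCBCAAC ⇒ A·AAC·A·AAC·BC·BC·AAC·BC·BC·BC·AAC·A·AAC·A·AAC·BC·BC·AAC
    A ↦ BC
    B ↦ A
    C ↦ AAC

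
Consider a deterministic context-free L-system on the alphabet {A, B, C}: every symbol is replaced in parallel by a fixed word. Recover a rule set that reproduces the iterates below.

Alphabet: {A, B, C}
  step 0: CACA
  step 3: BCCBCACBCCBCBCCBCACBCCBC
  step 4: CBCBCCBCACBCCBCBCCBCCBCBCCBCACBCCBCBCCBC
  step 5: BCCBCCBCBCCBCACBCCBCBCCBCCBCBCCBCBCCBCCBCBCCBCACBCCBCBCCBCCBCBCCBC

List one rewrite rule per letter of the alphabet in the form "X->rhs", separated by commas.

  step 4 ⇒ step 5: CBCBCCBCACBCCBCBCCBCCBCBCCBCACBCCBCBCCBC ⇒ BC·C·BC·C·BC·BC·C·BC·AC·BC·C·BC·BC·C·BC·C·BC·BC·C·BC·BC·C·BC·C·BC·BC·C·BC·AC·BC·C·BC·BC·C·BC·C·BC·BC·C·BC
    A ↦ AC
    B ↦ C
    C ↦ BC

A->AC, B->C, C->BC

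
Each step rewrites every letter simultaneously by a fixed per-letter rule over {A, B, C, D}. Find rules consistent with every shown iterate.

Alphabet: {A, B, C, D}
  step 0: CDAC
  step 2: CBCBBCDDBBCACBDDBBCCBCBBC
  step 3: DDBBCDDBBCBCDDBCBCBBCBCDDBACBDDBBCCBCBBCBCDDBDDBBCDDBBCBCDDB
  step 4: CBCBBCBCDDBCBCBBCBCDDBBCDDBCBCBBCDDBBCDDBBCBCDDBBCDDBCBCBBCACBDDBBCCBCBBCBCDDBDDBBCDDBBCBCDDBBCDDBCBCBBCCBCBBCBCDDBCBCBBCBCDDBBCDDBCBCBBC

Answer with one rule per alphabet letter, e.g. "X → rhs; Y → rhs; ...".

  step 3 ⇒ step 4: DDBBCDDBBCBCDDBCBCBBCBCDDBACBDDBBCCBCBBCBCDDBDDBBCDDBBCBCDDB ⇒ CB·CB·BC·BC·DDB·CB·CB·BC·BC·DDB·BC·DDB·CB·CB·BC·DDB·BC·DDB·BC·BC·DDB·BC·DDB·CB·CB·BC·ACB·DDB·BC·CB·CB·BC·BC·DDB·DDB·BC·DDB·BC·BC·DDB·BC·DDB·CB·CB·BC·CB·CB·BC·BC·DDB·CB·CB·BC·BC·DDB·BC·DDB·CB·CB·BC
    A ↦ ACB
    B ↦ BC
    C ↦ DDB
    D ↦ CB

A->ACB, B->BC, C->DDB, D->CB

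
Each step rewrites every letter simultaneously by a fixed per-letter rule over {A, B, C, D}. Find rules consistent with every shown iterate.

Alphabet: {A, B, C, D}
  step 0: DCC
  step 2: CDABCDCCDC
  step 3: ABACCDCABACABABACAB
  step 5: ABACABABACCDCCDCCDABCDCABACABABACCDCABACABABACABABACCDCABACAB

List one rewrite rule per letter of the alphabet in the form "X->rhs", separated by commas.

A->CD, B->C, C->AB, D->AC

  step 2 ⇒ step 3: CDABCDCCDC ⇒ AB·AC·CD·C·AB·AC·AB·AB·AC·AB
    A ↦ CD
    B ↦ C
    C ↦ AB
    D ↦ AC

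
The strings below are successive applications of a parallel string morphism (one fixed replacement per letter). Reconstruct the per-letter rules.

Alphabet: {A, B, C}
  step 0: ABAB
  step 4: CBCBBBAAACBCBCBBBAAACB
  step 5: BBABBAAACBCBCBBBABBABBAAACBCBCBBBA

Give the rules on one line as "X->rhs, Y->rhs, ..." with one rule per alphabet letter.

  step 4 ⇒ step 5: CBCBBBAAACBCBCBBBAAACB ⇒ BB·A·BB·A·A·A·CB·CB·CB·BB·A·BB·A·BB·A·A·A·CB·CB·CB·BB·A
    A ↦ CB
    B ↦ A
    C ↦ BB

A->CB, B->A, C->BB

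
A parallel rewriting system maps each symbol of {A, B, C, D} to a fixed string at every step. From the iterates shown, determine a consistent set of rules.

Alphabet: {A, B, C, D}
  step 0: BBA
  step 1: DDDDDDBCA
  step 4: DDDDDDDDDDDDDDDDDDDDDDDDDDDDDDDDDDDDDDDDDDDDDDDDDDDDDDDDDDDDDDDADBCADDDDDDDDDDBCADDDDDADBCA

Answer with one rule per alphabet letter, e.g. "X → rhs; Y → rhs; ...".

A->BCA, B->DDD, C->AD, D->DD

  step 0 ⇒ step 1: BBA ⇒ DDD·DDD·BCA
    A ↦ BCA
    B ↦ DDD
    C ↦ AD  (constrained at step 1)
    D ↦ DD  (constrained at step 1)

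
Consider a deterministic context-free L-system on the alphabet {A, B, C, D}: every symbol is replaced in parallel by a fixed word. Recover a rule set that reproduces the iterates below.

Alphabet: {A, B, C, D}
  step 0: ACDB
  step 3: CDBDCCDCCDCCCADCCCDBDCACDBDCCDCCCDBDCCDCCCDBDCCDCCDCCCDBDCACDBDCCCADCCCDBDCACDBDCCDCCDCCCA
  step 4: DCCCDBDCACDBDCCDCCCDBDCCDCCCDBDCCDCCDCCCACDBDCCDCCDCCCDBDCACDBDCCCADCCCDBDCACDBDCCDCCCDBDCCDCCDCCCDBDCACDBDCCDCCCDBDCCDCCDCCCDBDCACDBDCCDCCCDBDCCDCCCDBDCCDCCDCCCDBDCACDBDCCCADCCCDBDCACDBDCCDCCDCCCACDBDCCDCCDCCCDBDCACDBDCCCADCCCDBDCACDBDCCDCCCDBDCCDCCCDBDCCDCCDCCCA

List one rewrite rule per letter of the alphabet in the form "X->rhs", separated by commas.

  step 3 ⇒ step 4: CDBDCCDCCDCCCADCCCDBDCACDBDCCDCCCDBDCCDCCCDBDCCDCCDCCCDBDCACDBDCCCADCCCDBDCACDBDCCDCCDCCCA ⇒ DCC·CDB·DCA·CDB·DCC·DCC·CDB·DCC·DCC·CDB·DCC·DCC·DCC·CA·CDB·DCC·DCC·DCC·CDB·DCA·CDB·DCC·CA·DCC·CDB·DCA·CDB·DCC·DCC·CDB·DCC·DCC·DCC·CDB·DCA·CDB·DCC·DCC·CDB·DCC·DCC·DCC·CDB·DCA·CDB·DCC·DCC·CDB·DCC·DCC·CDB·DCC·DCC·DCC·CDB·DCA·CDB·DCC·CA·DCC·CDB·DCA·CDB·DCC·DCC·DCC·CA·CDB·DCC·DCC·DCC·CDB·DCA·CDB·DCC·CA·DCC·CDB·DCA·CDB·DCC·DCC·CDB·DCC·DCC·CDB·DCC·DCC·DCC·CA
    A ↦ CA
    B ↦ DCA
    C ↦ DCC
    D ↦ CDB

A->CA, B->DCA, C->DCC, D->CDB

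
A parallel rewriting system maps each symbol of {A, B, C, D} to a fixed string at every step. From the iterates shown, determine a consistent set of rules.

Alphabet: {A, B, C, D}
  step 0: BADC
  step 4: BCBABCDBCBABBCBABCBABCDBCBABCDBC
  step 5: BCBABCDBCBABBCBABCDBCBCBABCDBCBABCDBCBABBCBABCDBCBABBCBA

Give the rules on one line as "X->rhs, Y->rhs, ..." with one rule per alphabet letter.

  step 4 ⇒ step 5: BCBABCDBCBABBCBABCBABCDBCBABCDBC ⇒ BC·BA·BC·D·BC·BA·B·BC·BA·BC·D·BC·BC·BA·BC·D·BC·BA·BC·D·BC·BA·B·BC·BA·BC·D·BC·BA·B·BC·BA
    A ↦ D
    B ↦ BC
    C ↦ BA
    D ↦ B

A->D, B->BC, C->BA, D->B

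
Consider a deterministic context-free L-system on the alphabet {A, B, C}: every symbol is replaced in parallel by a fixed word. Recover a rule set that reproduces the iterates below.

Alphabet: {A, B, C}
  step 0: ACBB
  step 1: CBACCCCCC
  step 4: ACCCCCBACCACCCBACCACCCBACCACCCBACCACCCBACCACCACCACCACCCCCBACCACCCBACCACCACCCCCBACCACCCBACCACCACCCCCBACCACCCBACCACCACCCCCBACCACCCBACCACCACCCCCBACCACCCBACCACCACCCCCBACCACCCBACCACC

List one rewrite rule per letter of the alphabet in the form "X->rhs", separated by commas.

A->CB, B->CC, C->ACC

  step 0 ⇒ step 1: ACBB ⇒ CB·ACC·CC·CC
    A ↦ CB
    B ↦ CC
    C ↦ ACC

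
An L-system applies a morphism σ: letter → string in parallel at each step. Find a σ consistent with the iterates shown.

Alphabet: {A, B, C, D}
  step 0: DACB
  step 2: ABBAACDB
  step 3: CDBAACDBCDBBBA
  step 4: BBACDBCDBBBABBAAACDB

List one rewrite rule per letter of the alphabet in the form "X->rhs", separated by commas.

  step 3 ⇒ step 4: CDBAACDBCDBBBA ⇒ B·B·A·CDB·CDB·B·B·A·B·B·A·A·A·CDB
    A ↦ CDB
    B ↦ A
    C ↦ B
    D ↦ B

A->CDB, B->A, C->B, D->B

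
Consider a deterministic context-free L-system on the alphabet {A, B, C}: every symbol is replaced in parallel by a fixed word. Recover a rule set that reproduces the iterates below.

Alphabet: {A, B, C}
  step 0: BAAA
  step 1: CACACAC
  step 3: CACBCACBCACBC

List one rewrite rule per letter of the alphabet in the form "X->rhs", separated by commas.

A->AC, B->C, C->B

  step 0 ⇒ step 1: BAAA ⇒ C·AC·AC·AC
    A ↦ AC
    B ↦ C
    C ↦ B  (constrained at step 1)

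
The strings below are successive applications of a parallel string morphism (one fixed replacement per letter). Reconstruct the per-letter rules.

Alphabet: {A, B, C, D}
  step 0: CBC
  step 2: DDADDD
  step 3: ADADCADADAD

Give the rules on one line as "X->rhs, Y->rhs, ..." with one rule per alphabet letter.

A->C, B->D, C->BB, D->AD

  step 2 ⇒ step 3: DDADDD ⇒ AD·AD·C·AD·AD·AD
    A ↦ C
    D ↦ AD
    B ↦ D  (constrained at step 0)
    C ↦ BB  (constrained at step 0)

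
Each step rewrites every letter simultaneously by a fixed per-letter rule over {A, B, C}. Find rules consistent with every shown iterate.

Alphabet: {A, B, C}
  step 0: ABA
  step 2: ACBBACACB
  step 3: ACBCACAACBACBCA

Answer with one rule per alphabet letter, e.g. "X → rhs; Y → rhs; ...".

  step 2 ⇒ step 3: ACBBACACB ⇒ AC·B·CA·CA·AC·B·AC·B·CA
    A ↦ AC
    B ↦ CA
    C ↦ B

A->AC, B->CA, C->B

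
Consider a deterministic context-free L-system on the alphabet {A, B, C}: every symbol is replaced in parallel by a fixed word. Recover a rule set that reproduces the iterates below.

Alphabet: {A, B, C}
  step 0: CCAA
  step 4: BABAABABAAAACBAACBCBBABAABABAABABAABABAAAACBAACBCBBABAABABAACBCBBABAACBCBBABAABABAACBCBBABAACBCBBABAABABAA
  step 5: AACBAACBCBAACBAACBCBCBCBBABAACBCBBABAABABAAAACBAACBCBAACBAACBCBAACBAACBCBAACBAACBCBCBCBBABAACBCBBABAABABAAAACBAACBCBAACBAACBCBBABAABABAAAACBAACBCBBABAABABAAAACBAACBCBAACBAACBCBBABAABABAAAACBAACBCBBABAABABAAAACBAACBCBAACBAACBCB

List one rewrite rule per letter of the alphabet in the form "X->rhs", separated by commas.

  step 4 ⇒ step 5: BABAABABAAAACBAACBCBBABAABABAABABAABABAAAACBAACBCBBABAABABAACBCBBABAACBCBBABAABABAACBCBBABAACBCBBABAABABAA ⇒ AA·CB·AA·CB·CB·AA·CB·AA·CB·CB·CB·CB·BAB·AA·CB·CB·BAB·AA·BAB·AA·AA·CB·AA·CB·CB·AA·CB·AA·CB·CB·AA·CB·AA·CB·CB·AA·CB·AA·CB·CB·CB·CB·BAB·AA·CB·CB·BAB·AA·BAB·AA·AA·CB·AA·CB·CB·AA·CB·AA·CB·CB·BAB·AA·BAB·AA·AA·CB·AA·CB·CB·BAB·AA·BAB·AA·AA·CB·AA·CB·CB·AA·CB·AA·CB·CB·BAB·AA·BAB·AA·AA·CB·AA·CB·CB·BAB·AA·BAB·AA·AA·CB·AA·CB·CB·AA·CB·AA·CB·CB
    A ↦ CB
    B ↦ AA
    C ↦ BAB

A->CB, B->AA, C->BAB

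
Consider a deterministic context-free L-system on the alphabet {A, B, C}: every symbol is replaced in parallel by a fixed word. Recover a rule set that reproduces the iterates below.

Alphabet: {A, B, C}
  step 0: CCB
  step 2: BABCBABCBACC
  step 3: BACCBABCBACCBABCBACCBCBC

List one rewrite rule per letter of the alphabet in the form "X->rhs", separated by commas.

A->CC, B->BA, C->BC

  step 2 ⇒ step 3: BABCBABCBACC ⇒ BA·CC·BA·BC·BA·CC·BA·BC·BA·CC·BC·BC
    A ↦ CC
    B ↦ BA
    C ↦ BC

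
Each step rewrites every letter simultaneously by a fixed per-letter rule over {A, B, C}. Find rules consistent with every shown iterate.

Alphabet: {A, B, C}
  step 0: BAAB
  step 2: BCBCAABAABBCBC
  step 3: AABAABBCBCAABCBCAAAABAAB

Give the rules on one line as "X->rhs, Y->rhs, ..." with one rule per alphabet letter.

  step 2 ⇒ step 3: BCBCAABAABBCBC ⇒ AA·B·AA·B·BC·BC·AA·BC·BC·AA·AA·B·AA·B
    A ↦ BC
    B ↦ AA
    C ↦ B

A->BC, B->AA, C->B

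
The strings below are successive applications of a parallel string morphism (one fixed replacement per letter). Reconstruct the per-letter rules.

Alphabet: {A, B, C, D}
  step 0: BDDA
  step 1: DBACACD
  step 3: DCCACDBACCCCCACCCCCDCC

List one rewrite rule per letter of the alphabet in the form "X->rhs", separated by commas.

A->D, B->DB, C->CC, D->AC

  step 0 ⇒ step 1: BDDA ⇒ DB·AC·AC·D
    A ↦ D
    B ↦ DB
    D ↦ AC
    C ↦ CC  (constrained at step 1)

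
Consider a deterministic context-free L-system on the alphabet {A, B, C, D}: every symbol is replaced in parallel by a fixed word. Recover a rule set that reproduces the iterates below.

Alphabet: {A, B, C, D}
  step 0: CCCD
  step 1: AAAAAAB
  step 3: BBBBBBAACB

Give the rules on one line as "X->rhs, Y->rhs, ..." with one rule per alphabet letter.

A->D, B->CB, C->AA, D->B

  step 0 ⇒ step 1: CCCD ⇒ AA·AA·AA·B
    C ↦ AA
    D ↦ B
    A ↦ D  (constrained at step 1)
    B ↦ CB  (constrained at step 1)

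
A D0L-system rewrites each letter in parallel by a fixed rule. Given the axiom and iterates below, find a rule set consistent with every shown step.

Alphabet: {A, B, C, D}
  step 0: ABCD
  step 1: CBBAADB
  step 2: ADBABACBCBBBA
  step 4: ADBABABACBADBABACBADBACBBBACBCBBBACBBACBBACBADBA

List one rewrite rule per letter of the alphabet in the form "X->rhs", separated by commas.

  step 1 ⇒ step 2: CBBAADB ⇒ AD·BA·BA·CB·CB·B·BA
    A ↦ CB
    B ↦ BA
    C ↦ AD
    D ↦ B

A->CB, B->BA, C->AD, D->B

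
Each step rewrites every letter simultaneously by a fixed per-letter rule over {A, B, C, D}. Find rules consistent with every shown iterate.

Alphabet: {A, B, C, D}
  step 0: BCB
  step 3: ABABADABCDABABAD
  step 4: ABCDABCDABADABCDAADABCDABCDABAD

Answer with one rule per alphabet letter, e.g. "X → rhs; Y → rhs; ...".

  step 3 ⇒ step 4: ABABADABCDABABAD ⇒ AB·CD·AB·CD·AB·AD·AB·CD·A·AD·AB·CD·AB·CD·AB·AD
    A ↦ AB
    B ↦ CD
    C ↦ A
    D ↦ AD

A->AB, B->CD, C->A, D->AD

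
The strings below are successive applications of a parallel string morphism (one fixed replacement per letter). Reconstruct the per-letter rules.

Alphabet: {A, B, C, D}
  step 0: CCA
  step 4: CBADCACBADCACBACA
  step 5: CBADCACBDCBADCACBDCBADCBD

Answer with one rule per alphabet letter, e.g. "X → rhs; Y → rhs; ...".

A->D, B->A, C->CB, D->CA

  step 4 ⇒ step 5: CBADCACBADCACBACA ⇒ CB·A·D·CA·CB·D·CB·A·D·CA·CB·D·CB·A·D·CB·D
    A ↦ D
    B ↦ A
    C ↦ CB
    D ↦ CA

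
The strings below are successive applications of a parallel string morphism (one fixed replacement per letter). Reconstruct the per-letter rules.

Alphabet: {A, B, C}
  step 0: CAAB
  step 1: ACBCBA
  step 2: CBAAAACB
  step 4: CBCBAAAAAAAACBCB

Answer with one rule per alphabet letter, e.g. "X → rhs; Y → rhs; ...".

  step 1 ⇒ step 2: ACBCBA ⇒ CB·A·A·A·A·CB
    A ↦ CB
    B ↦ A
    C ↦ A

A->CB, B->A, C->A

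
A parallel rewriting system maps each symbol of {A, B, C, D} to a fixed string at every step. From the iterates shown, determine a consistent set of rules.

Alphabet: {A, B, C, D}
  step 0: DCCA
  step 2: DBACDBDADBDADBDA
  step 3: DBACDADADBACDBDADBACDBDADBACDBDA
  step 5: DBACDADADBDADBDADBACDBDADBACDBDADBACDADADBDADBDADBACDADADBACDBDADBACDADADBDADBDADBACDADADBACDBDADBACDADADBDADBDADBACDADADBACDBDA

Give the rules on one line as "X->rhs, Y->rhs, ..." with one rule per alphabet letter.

A->DA, B->AC, C->DA, D->DB

  step 2 ⇒ step 3: DBACDBDADBDADBDA ⇒ DB·AC·DA·DA·DB·AC·DB·DA·DB·AC·DB·DA·DB·AC·DB·DA
    A ↦ DA
    B ↦ AC
    C ↦ DA
    D ↦ DB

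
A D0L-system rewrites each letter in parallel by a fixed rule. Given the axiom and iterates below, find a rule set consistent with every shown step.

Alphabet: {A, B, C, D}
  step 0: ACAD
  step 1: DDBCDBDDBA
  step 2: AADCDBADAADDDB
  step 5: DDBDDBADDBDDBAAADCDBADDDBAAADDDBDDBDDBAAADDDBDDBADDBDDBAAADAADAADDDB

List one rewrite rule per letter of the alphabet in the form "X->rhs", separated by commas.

  step 1 ⇒ step 2: DDBCDBDDBA ⇒ A·A·D·CDB·A·D·A·A·D·DDB
    A ↦ DDB
    B ↦ D
    C ↦ CDB
    D ↦ A

A->DDB, B->D, C->CDB, D->A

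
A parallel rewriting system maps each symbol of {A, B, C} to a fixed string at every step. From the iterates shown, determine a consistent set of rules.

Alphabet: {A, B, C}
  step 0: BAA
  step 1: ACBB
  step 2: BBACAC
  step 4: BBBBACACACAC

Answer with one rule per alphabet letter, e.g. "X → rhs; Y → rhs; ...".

  step 1 ⇒ step 2: ACBB ⇒ B·B·AC·AC
    A ↦ B
    B ↦ AC
    C ↦ B

A->B, B->AC, C->B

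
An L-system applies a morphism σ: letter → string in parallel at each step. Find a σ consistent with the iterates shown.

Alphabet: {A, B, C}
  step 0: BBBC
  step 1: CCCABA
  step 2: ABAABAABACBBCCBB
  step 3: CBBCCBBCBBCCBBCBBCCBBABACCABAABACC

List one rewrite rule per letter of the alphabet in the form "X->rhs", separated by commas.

A->CBB, B->C, C->ABA

  step 2 ⇒ step 3: ABAABAABACBBCCBB ⇒ CBB·C·CBB·CBB·C·CBB·CBB·C·CBB·ABA·C·C·ABA·ABA·C·C
    A ↦ CBB
    B ↦ C
    C ↦ ABA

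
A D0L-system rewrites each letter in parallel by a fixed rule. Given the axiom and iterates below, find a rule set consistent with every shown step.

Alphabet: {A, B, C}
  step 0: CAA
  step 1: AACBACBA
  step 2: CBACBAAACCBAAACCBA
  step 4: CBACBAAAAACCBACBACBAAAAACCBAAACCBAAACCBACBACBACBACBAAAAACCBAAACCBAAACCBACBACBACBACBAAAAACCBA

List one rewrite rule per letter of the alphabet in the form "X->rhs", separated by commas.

  step 1 ⇒ step 2: AACBACBA ⇒ CBA·CBA·AA·C·CBA·AA·C·CBA
    A ↦ CBA
    B ↦ C
    C ↦ AA

A->CBA, B->C, C->AA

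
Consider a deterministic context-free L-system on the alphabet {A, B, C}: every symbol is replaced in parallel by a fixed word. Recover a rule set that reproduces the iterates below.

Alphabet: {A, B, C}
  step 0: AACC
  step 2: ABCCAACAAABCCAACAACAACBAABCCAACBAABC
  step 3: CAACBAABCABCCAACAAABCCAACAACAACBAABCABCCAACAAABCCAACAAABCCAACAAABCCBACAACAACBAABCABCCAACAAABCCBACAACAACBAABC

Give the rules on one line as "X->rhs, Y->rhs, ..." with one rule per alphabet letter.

A->CAA, B->CBA, C->ABC

  step 2 ⇒ step 3: ABCCAACAAABCCAACAACAACBAABCCAACBAABC ⇒ CAA·CBA·ABC·ABC·CAA·CAA·ABC·CAA·CAA·CAA·CBA·ABC·ABC·CAA·CAA·ABC·CAA·CAA·ABC·CAA·CAA·ABC·CBA·CAA·CAA·CBA·ABC·ABC·CAA·CAA·ABC·CBA·CAA·CAA·CBA·ABC
    A ↦ CAA
    B ↦ CBA
    C ↦ ABC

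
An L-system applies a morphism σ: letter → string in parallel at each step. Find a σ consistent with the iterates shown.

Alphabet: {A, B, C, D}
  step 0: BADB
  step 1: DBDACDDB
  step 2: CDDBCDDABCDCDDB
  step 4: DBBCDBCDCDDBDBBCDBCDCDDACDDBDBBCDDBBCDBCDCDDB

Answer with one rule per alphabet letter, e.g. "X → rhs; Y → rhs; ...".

  step 1 ⇒ step 2: DBDACDDB ⇒ CD·DB·CD·DA·B·CD·CD·DB
    A ↦ DA
    B ↦ DB
    C ↦ B
    D ↦ CD

A->DA, B->DB, C->B, D->CD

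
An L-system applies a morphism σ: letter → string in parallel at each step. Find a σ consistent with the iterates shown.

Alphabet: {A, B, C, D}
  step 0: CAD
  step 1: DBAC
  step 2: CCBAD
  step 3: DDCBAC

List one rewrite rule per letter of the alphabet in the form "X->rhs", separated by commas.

A->BA, B->C, C->D, D->C

  step 2 ⇒ step 3: CCBAD ⇒ D·D·C·BA·C
    A ↦ BA
    B ↦ C
    C ↦ D
    D ↦ C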